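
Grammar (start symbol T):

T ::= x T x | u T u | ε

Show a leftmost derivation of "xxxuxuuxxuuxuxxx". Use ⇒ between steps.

T ⇒ xTx ⇒ xxTxx ⇒ xxxTxxx ⇒ xxxuTuxxx ⇒ xxxuxTxuxxx ⇒ xxxuxuTuxuxxx ⇒ xxxuxuuTuuxuxxx ⇒ xxxuxuuxTxuuxuxxx ⇒ xxxuxuuxxuuxuxxx

T ⇒ xTx   [T ::= x T x]
xTx ⇒ xxTxx   [T ::= x T x]
xxTxx ⇒ xxxTxxx   [T ::= x T x]
xxxTxxx ⇒ xxxuTuxxx   [T ::= u T u]
xxxuTuxxx ⇒ xxxuxTxuxxx   [T ::= x T x]
xxxuxTxuxxx ⇒ xxxuxuTuxuxxx   [T ::= u T u]
xxxuxuTuxuxxx ⇒ xxxuxuuTuuxuxxx   [T ::= u T u]
xxxuxuuTuuxuxxx ⇒ xxxuxuuxTxuuxuxxx   [T ::= x T x]
xxxuxuuxTxuuxuxxx ⇒ xxxuxuuxxuuxuxxx   [T ::= ε]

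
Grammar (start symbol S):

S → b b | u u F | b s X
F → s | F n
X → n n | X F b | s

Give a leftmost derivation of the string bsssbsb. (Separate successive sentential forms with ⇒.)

S ⇒ bsX   [S → b s X]
bsX ⇒ bsXFb   [X → X F b]
bsXFb ⇒ bsXFbFb   [X → X F b]
bsXFbFb ⇒ bssFbFb   [X → s]
bssFbFb ⇒ bsssbFb   [F → s]
bsssbFb ⇒ bsssbsb   [F → s]

S ⇒ bsX ⇒ bsXFb ⇒ bsXFbFb ⇒ bssFbFb ⇒ bsssbFb ⇒ bsssbsb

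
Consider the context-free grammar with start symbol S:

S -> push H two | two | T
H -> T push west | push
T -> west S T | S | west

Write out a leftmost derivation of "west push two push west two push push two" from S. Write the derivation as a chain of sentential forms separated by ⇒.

S ⇒ T   [S -> T]
T ⇒ west S T   [T -> west S T]
west S T ⇒ west push H two T   [S -> push H two]
west push H two T ⇒ west push T push west two T   [H -> T push west]
west push T push west two T ⇒ west push S push west two T   [T -> S]
west push S push west two T ⇒ west push two push west two T   [S -> two]
west push two push west two T ⇒ west push two push west two S   [T -> S]
west push two push west two S ⇒ west push two push west two push H two   [S -> push H two]
west push two push west two push H two ⇒ west push two push west two push push two   [H -> push]

S ⇒ T ⇒ west S T ⇒ west push H two T ⇒ west push T push west two T ⇒ west push S push west two T ⇒ west push two push west two T ⇒ west push two push west two S ⇒ west push two push west two push H two ⇒ west push two push west two push push two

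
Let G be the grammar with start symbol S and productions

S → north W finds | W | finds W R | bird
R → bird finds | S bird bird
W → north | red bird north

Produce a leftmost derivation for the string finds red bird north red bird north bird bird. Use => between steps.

S => finds W R => finds red bird north R => finds red bird north S bird bird => finds red bird north W bird bird => finds red bird north red bird north bird bird

S => finds W R   [S → finds W R]
finds W R => finds red bird north R   [W → red bird north]
finds red bird north R => finds red bird north S bird bird   [R → S bird bird]
finds red bird north S bird bird => finds red bird north W bird bird   [S → W]
finds red bird north W bird bird => finds red bird north red bird north bird bird   [W → red bird north]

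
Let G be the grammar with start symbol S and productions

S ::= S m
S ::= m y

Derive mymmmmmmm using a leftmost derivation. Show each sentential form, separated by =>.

S => Sm => Smm => Smmm => Smmmm => Smmmmm => Smmmmmm => Smmmmmmm => mymmmmmmm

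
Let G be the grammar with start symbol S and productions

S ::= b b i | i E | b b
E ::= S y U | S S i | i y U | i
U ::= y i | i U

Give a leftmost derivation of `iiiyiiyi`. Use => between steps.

S => iE => iSyU => iiEyU => iiiyU => iiiyiU => iiiyiiU => iiiyiiyi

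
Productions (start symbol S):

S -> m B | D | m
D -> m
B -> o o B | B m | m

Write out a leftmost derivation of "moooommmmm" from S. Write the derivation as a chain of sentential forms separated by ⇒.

S ⇒ mB   [S -> m B]
mB ⇒ mooB   [B -> o o B]
mooB ⇒ mooBm   [B -> B m]
mooBm ⇒ mooooBm   [B -> o o B]
mooooBm ⇒ mooooBmm   [B -> B m]
mooooBmm ⇒ mooooBmmm   [B -> B m]
mooooBmmm ⇒ mooooBmmmm   [B -> B m]
mooooBmmmm ⇒ moooommmmm   [B -> m]

S ⇒ mB ⇒ mooB ⇒ mooBm ⇒ mooooBm ⇒ mooooBmm ⇒ mooooBmmm ⇒ mooooBmmmm ⇒ moooommmmm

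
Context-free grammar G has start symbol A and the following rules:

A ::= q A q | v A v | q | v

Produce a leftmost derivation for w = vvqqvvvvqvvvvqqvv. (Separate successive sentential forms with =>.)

A => vAv => vvAvv => vvqAqvv => vvqqAqqvv => vvqqvAvqqvv => vvqqvvAvvqqvv => vvqqvvvAvvvqqvv => vvqqvvvvAvvvvqqvv => vvqqvvvvqvvvvqqvv

A => vAv   [A ::= v A v]
vAv => vvAvv   [A ::= v A v]
vvAvv => vvqAqvv   [A ::= q A q]
vvqAqvv => vvqqAqqvv   [A ::= q A q]
vvqqAqqvv => vvqqvAvqqvv   [A ::= v A v]
vvqqvAvqqvv => vvqqvvAvvqqvv   [A ::= v A v]
vvqqvvAvvqqvv => vvqqvvvAvvvqqvv   [A ::= v A v]
vvqqvvvAvvvqqvv => vvqqvvvvAvvvvqqvv   [A ::= v A v]
vvqqvvvvAvvvvqqvv => vvqqvvvvqvvvvqqvv   [A ::= q]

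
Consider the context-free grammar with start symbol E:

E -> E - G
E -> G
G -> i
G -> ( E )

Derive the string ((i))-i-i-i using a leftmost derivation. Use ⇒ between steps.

E ⇒ E-G ⇒ E-G-G ⇒ E-G-G-G ⇒ G-G-G-G ⇒ (E)-G-G-G ⇒ (G)-G-G-G ⇒ ((E))-G-G-G ⇒ ((G))-G-G-G ⇒ ((i))-G-G-G ⇒ ((i))-i-G-G ⇒ ((i))-i-i-G ⇒ ((i))-i-i-i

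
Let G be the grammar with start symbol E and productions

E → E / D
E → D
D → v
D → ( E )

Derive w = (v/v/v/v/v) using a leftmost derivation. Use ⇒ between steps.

E ⇒ D   [E → D]
D ⇒ (E)   [D → ( E )]
(E) ⇒ (E/D)   [E → E / D]
(E/D) ⇒ (E/D/D)   [E → E / D]
(E/D/D) ⇒ (E/D/D/D)   [E → E / D]
(E/D/D/D) ⇒ (E/D/D/D/D)   [E → E / D]
(E/D/D/D/D) ⇒ (D/D/D/D/D)   [E → D]
(D/D/D/D/D) ⇒ (v/D/D/D/D)   [D → v]
(v/D/D/D/D) ⇒ (v/v/D/D/D)   [D → v]
(v/v/D/D/D) ⇒ (v/v/v/D/D)   [D → v]
(v/v/v/D/D) ⇒ (v/v/v/v/D)   [D → v]
(v/v/v/v/D) ⇒ (v/v/v/v/v)   [D → v]

E ⇒ D ⇒ (E) ⇒ (E/D) ⇒ (E/D/D) ⇒ (E/D/D/D) ⇒ (E/D/D/D/D) ⇒ (D/D/D/D/D) ⇒ (v/D/D/D/D) ⇒ (v/v/D/D/D) ⇒ (v/v/v/D/D) ⇒ (v/v/v/v/D) ⇒ (v/v/v/v/v)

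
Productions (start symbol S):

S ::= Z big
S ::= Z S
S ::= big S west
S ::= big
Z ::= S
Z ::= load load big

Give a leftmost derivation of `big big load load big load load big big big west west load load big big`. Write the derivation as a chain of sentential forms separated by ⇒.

S ⇒ Z S ⇒ S S ⇒ big S west S ⇒ big big S west west S ⇒ big big Z big west west S ⇒ big big S big west west S ⇒ big big Z S big west west S ⇒ big big load load big S big west west S ⇒ big big load load big Z S big west west S ⇒ big big load load big load load big S big west west S ⇒ big big load load big load load big big big west west S ⇒ big big load load big load load big big big west west Z S ⇒ big big load load big load load big big big west west load load big S ⇒ big big load load big load load big big big west west load load big big

S ⇒ Z S   [S ::= Z S]
Z S ⇒ S S   [Z ::= S]
S S ⇒ big S west S   [S ::= big S west]
big S west S ⇒ big big S west west S   [S ::= big S west]
big big S west west S ⇒ big big Z big west west S   [S ::= Z big]
big big Z big west west S ⇒ big big S big west west S   [Z ::= S]
big big S big west west S ⇒ big big Z S big west west S   [S ::= Z S]
big big Z S big west west S ⇒ big big load load big S big west west S   [Z ::= load load big]
big big load load big S big west west S ⇒ big big load load big Z S big west west S   [S ::= Z S]
big big load load big Z S big west west S ⇒ big big load load big load load big S big west west S   [Z ::= load load big]
big big load load big load load big S big west west S ⇒ big big load load big load load big big big west west S   [S ::= big]
big big load load big load load big big big west west S ⇒ big big load load big load load big big big west west Z S   [S ::= Z S]
big big load load big load load big big big west west Z S ⇒ big big load load big load load big big big west west load load big S   [Z ::= load load big]
big big load load big load load big big big west west load load big S ⇒ big big load load big load load big big big west west load load big big   [S ::= big]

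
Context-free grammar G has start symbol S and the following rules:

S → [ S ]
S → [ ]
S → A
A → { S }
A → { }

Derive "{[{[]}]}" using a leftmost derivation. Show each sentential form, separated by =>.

S => A => {S} => {[S]} => {[A]} => {[{S}]} => {[{[]}]}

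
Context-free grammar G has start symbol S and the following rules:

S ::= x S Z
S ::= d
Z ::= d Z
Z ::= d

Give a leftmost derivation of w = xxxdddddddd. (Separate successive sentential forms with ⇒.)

S⇒xSZ⇒xxSZZ⇒xxxSZZZ⇒xxxdZZZ⇒xxxddZZZ⇒xxxdddZZ⇒xxxddddZZ⇒xxxdddddZZ⇒xxxddddddZZ⇒xxxdddddddZ⇒xxxdddddddd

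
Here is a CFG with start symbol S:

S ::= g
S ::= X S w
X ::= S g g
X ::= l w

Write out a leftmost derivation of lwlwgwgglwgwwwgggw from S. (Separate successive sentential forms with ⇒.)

S ⇒ XSw ⇒ SggSw ⇒ XSwggSw ⇒ lwSwggSw ⇒ lwXSwwggSw ⇒ lwSggSwwggSw ⇒ lwXSwggSwwggSw ⇒ lwlwSwggSwwggSw ⇒ lwlwgwggSwwggSw ⇒ lwlwgwggXSwwwggSw ⇒ lwlwgwgglwSwwwggSw ⇒ lwlwgwgglwgwwwggSw ⇒ lwlwgwgglwgwwwgggw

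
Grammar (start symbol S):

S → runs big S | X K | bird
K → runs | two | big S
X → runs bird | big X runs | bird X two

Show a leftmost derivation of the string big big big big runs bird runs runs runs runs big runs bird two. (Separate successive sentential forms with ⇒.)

S ⇒ X K ⇒ big X runs K ⇒ big big X runs runs K ⇒ big big big X runs runs runs K ⇒ big big big big X runs runs runs runs K ⇒ big big big big runs bird runs runs runs runs K ⇒ big big big big runs bird runs runs runs runs big S ⇒ big big big big runs bird runs runs runs runs big X K ⇒ big big big big runs bird runs runs runs runs big runs bird K ⇒ big big big big runs bird runs runs runs runs big runs bird two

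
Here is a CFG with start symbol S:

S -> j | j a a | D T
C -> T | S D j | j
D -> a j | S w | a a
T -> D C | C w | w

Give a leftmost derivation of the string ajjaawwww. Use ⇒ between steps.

S⇒DT⇒SwT⇒DTwT⇒ajTwT⇒ajDCwT⇒ajSwCwT⇒ajjaawCwT⇒ajjaawTwT⇒ajjaawwwT⇒ajjaawwww

S ⇒ DT   [S -> D T]
DT ⇒ SwT   [D -> S w]
SwT ⇒ DTwT   [S -> D T]
DTwT ⇒ ajTwT   [D -> a j]
ajTwT ⇒ ajDCwT   [T -> D C]
ajDCwT ⇒ ajSwCwT   [D -> S w]
ajSwCwT ⇒ ajjaawCwT   [S -> j a a]
ajjaawCwT ⇒ ajjaawTwT   [C -> T]
ajjaawTwT ⇒ ajjaawwwT   [T -> w]
ajjaawwwT ⇒ ajjaawwww   [T -> w]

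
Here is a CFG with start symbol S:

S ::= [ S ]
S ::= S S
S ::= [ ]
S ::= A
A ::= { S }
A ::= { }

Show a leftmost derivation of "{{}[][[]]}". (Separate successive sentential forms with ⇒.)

S ⇒ A ⇒ {S} ⇒ {SS} ⇒ {AS} ⇒ {{}S} ⇒ {{}SS} ⇒ {{}[]S} ⇒ {{}[][S]} ⇒ {{}[][[]]}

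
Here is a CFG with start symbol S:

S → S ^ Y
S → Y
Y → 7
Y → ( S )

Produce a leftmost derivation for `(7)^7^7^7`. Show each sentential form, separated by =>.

S=>S^Y=>S^Y^Y=>S^Y^Y^Y=>Y^Y^Y^Y=>(S)^Y^Y^Y=>(Y)^Y^Y^Y=>(7)^Y^Y^Y=>(7)^7^Y^Y=>(7)^7^7^Y=>(7)^7^7^7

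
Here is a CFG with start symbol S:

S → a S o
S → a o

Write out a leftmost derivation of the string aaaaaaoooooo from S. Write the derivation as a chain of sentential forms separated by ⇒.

S ⇒ aSo ⇒ aaSoo ⇒ aaaSooo ⇒ aaaaSoooo ⇒ aaaaaSooooo ⇒ aaaaaaoooooo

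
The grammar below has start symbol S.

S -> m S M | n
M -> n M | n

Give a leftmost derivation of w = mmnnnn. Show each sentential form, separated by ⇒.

S ⇒ mSM   [S -> m S M]
mSM ⇒ mmSMM   [S -> m S M]
mmSMM ⇒ mmnMM   [S -> n]
mmnMM ⇒ mmnnMM   [M -> n M]
mmnnMM ⇒ mmnnnM   [M -> n]
mmnnnM ⇒ mmnnnn   [M -> n]

S ⇒ mSM ⇒ mmSMM ⇒ mmnMM ⇒ mmnnMM ⇒ mmnnnM ⇒ mmnnnn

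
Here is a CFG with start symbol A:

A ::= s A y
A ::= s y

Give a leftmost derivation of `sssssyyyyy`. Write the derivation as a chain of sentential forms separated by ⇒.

A ⇒ sAy   [A ::= s A y]
sAy ⇒ ssAyy   [A ::= s A y]
ssAyy ⇒ sssAyyy   [A ::= s A y]
sssAyyy ⇒ ssssAyyyy   [A ::= s A y]
ssssAyyyy ⇒ sssssyyyyy   [A ::= s y]

A⇒sAy⇒ssAyy⇒sssAyyy⇒ssssAyyyy⇒sssssyyyyy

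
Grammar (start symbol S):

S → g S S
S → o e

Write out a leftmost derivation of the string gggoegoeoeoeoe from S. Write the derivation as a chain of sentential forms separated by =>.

S => gSS => ggSSS => gggSSSS => gggoeSSS => gggoegSSSS => gggoegoeSSS => gggoegoeoeSS => gggoegoeoeoeS => gggoegoeoeoeoe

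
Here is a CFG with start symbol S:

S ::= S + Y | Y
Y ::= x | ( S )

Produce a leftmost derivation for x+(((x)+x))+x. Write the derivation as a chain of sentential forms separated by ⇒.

S⇒S+Y⇒S+Y+Y⇒Y+Y+Y⇒x+Y+Y⇒x+(S)+Y⇒x+(Y)+Y⇒x+((S))+Y⇒x+((S+Y))+Y⇒x+((Y+Y))+Y⇒x+(((S)+Y))+Y⇒x+(((Y)+Y))+Y⇒x+(((x)+Y))+Y⇒x+(((x)+x))+Y⇒x+(((x)+x))+x

S ⇒ S+Y   [S ::= S + Y]
S+Y ⇒ S+Y+Y   [S ::= S + Y]
S+Y+Y ⇒ Y+Y+Y   [S ::= Y]
Y+Y+Y ⇒ x+Y+Y   [Y ::= x]
x+Y+Y ⇒ x+(S)+Y   [Y ::= ( S )]
x+(S)+Y ⇒ x+(Y)+Y   [S ::= Y]
x+(Y)+Y ⇒ x+((S))+Y   [Y ::= ( S )]
x+((S))+Y ⇒ x+((S+Y))+Y   [S ::= S + Y]
x+((S+Y))+Y ⇒ x+((Y+Y))+Y   [S ::= Y]
x+((Y+Y))+Y ⇒ x+(((S)+Y))+Y   [Y ::= ( S )]
x+(((S)+Y))+Y ⇒ x+(((Y)+Y))+Y   [S ::= Y]
x+(((Y)+Y))+Y ⇒ x+(((x)+Y))+Y   [Y ::= x]
x+(((x)+Y))+Y ⇒ x+(((x)+x))+Y   [Y ::= x]
x+(((x)+x))+Y ⇒ x+(((x)+x))+x   [Y ::= x]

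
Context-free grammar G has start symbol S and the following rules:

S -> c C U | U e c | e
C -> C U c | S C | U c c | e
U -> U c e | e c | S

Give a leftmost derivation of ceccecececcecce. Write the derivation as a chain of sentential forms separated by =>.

S=>cCU=>cCUcU=>cUccUcU=>cUceccUcU=>cUcececcUcU=>cUcecececcUcU=>ceccecececcUcU=>ceccecececceccU=>ceccecececceccS=>ceccecececcecce

S => cCU   [S -> c C U]
cCU => cCUcU   [C -> C U c]
cCUcU => cUccUcU   [C -> U c c]
cUccUcU => cUceccUcU   [U -> U c e]
cUceccUcU => cUcececcUcU   [U -> U c e]
cUcececcUcU => cUcecececcUcU   [U -> U c e]
cUcecececcUcU => ceccecececcUcU   [U -> e c]
ceccecececcUcU => ceccecececceccU   [U -> e c]
ceccecececceccU => ceccecececceccS   [U -> S]
ceccecececceccS => ceccecececcecce   [S -> e]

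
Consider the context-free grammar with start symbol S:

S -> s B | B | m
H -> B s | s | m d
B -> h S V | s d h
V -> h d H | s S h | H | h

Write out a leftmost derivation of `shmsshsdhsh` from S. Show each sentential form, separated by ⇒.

S ⇒ sB ⇒ shSV ⇒ shmV ⇒ shmsSh ⇒ shmssBh ⇒ shmsshSVh ⇒ shmsshBVh ⇒ shmsshsdhVh ⇒ shmsshsdhHh ⇒ shmsshsdhsh

S ⇒ sB   [S -> s B]
sB ⇒ shSV   [B -> h S V]
shSV ⇒ shmV   [S -> m]
shmV ⇒ shmsSh   [V -> s S h]
shmsSh ⇒ shmssBh   [S -> s B]
shmssBh ⇒ shmsshSVh   [B -> h S V]
shmsshSVh ⇒ shmsshBVh   [S -> B]
shmsshBVh ⇒ shmsshsdhVh   [B -> s d h]
shmsshsdhVh ⇒ shmsshsdhHh   [V -> H]
shmsshsdhHh ⇒ shmsshsdhsh   [H -> s]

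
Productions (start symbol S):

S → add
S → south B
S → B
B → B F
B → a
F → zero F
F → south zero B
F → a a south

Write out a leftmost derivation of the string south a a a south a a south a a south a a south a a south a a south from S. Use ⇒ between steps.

S ⇒ south B ⇒ south B F ⇒ south B F F ⇒ south B F F F ⇒ south B F F F F ⇒ south B F F F F F ⇒ south B F F F F F F ⇒ south a F F F F F F ⇒ south a a a south F F F F F ⇒ south a a a south a a south F F F F ⇒ south a a a south a a south a a south F F F ⇒ south a a a south a a south a a south a a south F F ⇒ south a a a south a a south a a south a a south a a south F ⇒ south a a a south a a south a a south a a south a a south a a south

S ⇒ south B   [S → south B]
south B ⇒ south B F   [B → B F]
south B F ⇒ south B F F   [B → B F]
south B F F ⇒ south B F F F   [B → B F]
south B F F F ⇒ south B F F F F   [B → B F]
south B F F F F ⇒ south B F F F F F   [B → B F]
south B F F F F F ⇒ south B F F F F F F   [B → B F]
south B F F F F F F ⇒ south a F F F F F F   [B → a]
south a F F F F F F ⇒ south a a a south F F F F F   [F → a a south]
south a a a south F F F F F ⇒ south a a a south a a south F F F F   [F → a a south]
south a a a south a a south F F F F ⇒ south a a a south a a south a a south F F F   [F → a a south]
south a a a south a a south a a south F F F ⇒ south a a a south a a south a a south a a south F F   [F → a a south]
south a a a south a a south a a south a a south F F ⇒ south a a a south a a south a a south a a south a a south F   [F → a a south]
south a a a south a a south a a south a a south a a south F ⇒ south a a a south a a south a a south a a south a a south a a south   [F → a a south]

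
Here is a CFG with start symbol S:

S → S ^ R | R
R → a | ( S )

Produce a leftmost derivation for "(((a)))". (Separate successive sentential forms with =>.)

S => R => (S) => (R) => ((S)) => ((R)) => (((S))) => (((R))) => (((a)))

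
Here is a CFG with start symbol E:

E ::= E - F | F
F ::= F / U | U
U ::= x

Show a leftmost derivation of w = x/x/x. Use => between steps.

E => F => F/U => F/U/U => U/U/U => x/U/U => x/x/U => x/x/x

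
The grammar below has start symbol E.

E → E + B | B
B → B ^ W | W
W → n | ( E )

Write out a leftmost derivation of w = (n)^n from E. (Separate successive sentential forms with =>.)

E=>B=>B^W=>W^W=>(E)^W=>(B)^W=>(W)^W=>(n)^W=>(n)^n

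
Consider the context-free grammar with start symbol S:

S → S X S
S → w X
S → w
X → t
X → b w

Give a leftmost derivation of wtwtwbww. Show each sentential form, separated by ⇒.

S ⇒ SXS   [S → S X S]
SXS ⇒ SXSXS   [S → S X S]
SXSXS ⇒ SXSXSXS   [S → S X S]
SXSXSXS ⇒ wXSXSXS   [S → w]
wXSXSXS ⇒ wtSXSXS   [X → t]
wtSXSXS ⇒ wtwXSXS   [S → w]
wtwXSXS ⇒ wtwtSXS   [X → t]
wtwtSXS ⇒ wtwtwXS   [S → w]
wtwtwXS ⇒ wtwtwbwS   [X → b w]
wtwtwbwS ⇒ wtwtwbww   [S → w]

S ⇒ SXS ⇒ SXSXS ⇒ SXSXSXS ⇒ wXSXSXS ⇒ wtSXSXS ⇒ wtwXSXS ⇒ wtwtSXS ⇒ wtwtwXS ⇒ wtwtwbwS ⇒ wtwtwbww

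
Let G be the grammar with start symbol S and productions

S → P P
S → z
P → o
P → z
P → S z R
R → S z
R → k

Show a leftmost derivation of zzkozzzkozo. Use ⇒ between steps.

S ⇒ PP ⇒ SzRP ⇒ PPzRP ⇒ SzRPzRP ⇒ zzRPzRP ⇒ zzkPzRP ⇒ zzkozRP ⇒ zzkozSzP ⇒ zzkozPPzP ⇒ zzkozSzRPzP ⇒ zzkozzzRPzP ⇒ zzkozzzkPzP ⇒ zzkozzzkozP ⇒ zzkozzzkozo

S ⇒ PP   [S → P P]
PP ⇒ SzRP   [P → S z R]
SzRP ⇒ PPzRP   [S → P P]
PPzRP ⇒ SzRPzRP   [P → S z R]
SzRPzRP ⇒ zzRPzRP   [S → z]
zzRPzRP ⇒ zzkPzRP   [R → k]
zzkPzRP ⇒ zzkozRP   [P → o]
zzkozRP ⇒ zzkozSzP   [R → S z]
zzkozSzP ⇒ zzkozPPzP   [S → P P]
zzkozPPzP ⇒ zzkozSzRPzP   [P → S z R]
zzkozSzRPzP ⇒ zzkozzzRPzP   [S → z]
zzkozzzRPzP ⇒ zzkozzzkPzP   [R → k]
zzkozzzkPzP ⇒ zzkozzzkozP   [P → o]
zzkozzzkozP ⇒ zzkozzzkozo   [P → o]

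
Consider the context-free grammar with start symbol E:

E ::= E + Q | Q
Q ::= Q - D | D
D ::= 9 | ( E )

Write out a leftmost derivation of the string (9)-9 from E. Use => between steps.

E => Q => Q-D => D-D => (E)-D => (Q)-D => (D)-D => (9)-D => (9)-9

E => Q   [E ::= Q]
Q => Q-D   [Q ::= Q - D]
Q-D => D-D   [Q ::= D]
D-D => (E)-D   [D ::= ( E )]
(E)-D => (Q)-D   [E ::= Q]
(Q)-D => (D)-D   [Q ::= D]
(D)-D => (9)-D   [D ::= 9]
(9)-D => (9)-9   [D ::= 9]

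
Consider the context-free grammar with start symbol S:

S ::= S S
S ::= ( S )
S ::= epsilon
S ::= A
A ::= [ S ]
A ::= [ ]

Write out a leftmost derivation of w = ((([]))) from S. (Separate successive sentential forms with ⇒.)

S ⇒ (S) ⇒ (SS) ⇒ ((S)S) ⇒ (((S))S) ⇒ (((SS))S) ⇒ (((AS))S) ⇒ ((([]S))S) ⇒ ((([]))S) ⇒ ((([])))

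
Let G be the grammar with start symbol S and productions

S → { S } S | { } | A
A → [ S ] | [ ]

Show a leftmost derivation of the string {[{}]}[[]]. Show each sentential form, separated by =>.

S => {S}S   [S → { S } S]
{S}S => {A}S   [S → A]
{A}S => {[S]}S   [A → [ S ]]
{[S]}S => {[{}]}S   [S → { }]
{[{}]}S => {[{}]}A   [S → A]
{[{}]}A => {[{}]}[S]   [A → [ S ]]
{[{}]}[S] => {[{}]}[A]   [S → A]
{[{}]}[A] => {[{}]}[[]]   [A → [ ]]

S => {S}S => {A}S => {[S]}S => {[{}]}S => {[{}]}A => {[{}]}[S] => {[{}]}[A] => {[{}]}[[]]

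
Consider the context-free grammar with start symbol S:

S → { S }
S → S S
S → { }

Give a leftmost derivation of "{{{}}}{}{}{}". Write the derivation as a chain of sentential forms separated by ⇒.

S ⇒ SS ⇒ SSS ⇒ SSSS ⇒ {S}SSS ⇒ {{S}}SSS ⇒ {{{}}}SSS ⇒ {{{}}}{}SS ⇒ {{{}}}{}{}S ⇒ {{{}}}{}{}{}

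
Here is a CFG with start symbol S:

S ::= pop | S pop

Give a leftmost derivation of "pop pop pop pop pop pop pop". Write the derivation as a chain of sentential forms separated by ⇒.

S ⇒ S pop   [S ::= S pop]
S pop ⇒ S pop pop   [S ::= S pop]
S pop pop ⇒ S pop pop pop   [S ::= S pop]
S pop pop pop ⇒ S pop pop pop pop   [S ::= S pop]
S pop pop pop pop ⇒ S pop pop pop pop pop   [S ::= S pop]
S pop pop pop pop pop ⇒ S pop pop pop pop pop pop   [S ::= S pop]
S pop pop pop pop pop pop ⇒ pop pop pop pop pop pop pop   [S ::= pop]

S ⇒ S pop ⇒ S pop pop ⇒ S pop pop pop ⇒ S pop pop pop pop ⇒ S pop pop pop pop pop ⇒ S pop pop pop pop pop pop ⇒ pop pop pop pop pop pop pop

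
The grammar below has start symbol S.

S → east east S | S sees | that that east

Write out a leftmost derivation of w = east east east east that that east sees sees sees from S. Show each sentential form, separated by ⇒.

S ⇒ S sees   [S → S sees]
S sees ⇒ S sees sees   [S → S sees]
S sees sees ⇒ S sees sees sees   [S → S sees]
S sees sees sees ⇒ east east S sees sees sees   [S → east east S]
east east S sees sees sees ⇒ east east east east S sees sees sees   [S → east east S]
east east east east S sees sees sees ⇒ east east east east that that east sees sees sees   [S → that that east]

S ⇒ S sees ⇒ S sees sees ⇒ S sees sees sees ⇒ east east S sees sees sees ⇒ east east east east S sees sees sees ⇒ east east east east that that east sees sees sees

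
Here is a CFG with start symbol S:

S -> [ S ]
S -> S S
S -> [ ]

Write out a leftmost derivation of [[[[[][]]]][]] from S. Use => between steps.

S=>[S]=>[SS]=>[[S]S]=>[[[S]]S]=>[[[[S]]]S]=>[[[[SS]]]S]=>[[[[[]S]]]S]=>[[[[[][]]]]S]=>[[[[[][]]]][]]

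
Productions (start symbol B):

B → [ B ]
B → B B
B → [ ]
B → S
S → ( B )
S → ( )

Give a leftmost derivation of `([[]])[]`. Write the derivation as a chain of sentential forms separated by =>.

B => BB   [B → B B]
BB => SB   [B → S]
SB => (B)B   [S → ( B )]
(B)B => ([B])B   [B → [ B ]]
([B])B => ([[]])B   [B → [ ]]
([[]])B => ([[]])[]   [B → [ ]]

B => BB => SB => (B)B => ([B])B => ([[]])B => ([[]])[]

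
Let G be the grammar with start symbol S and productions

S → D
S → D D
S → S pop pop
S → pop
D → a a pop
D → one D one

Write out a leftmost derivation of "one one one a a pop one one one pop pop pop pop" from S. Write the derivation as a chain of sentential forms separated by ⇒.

S ⇒ S pop pop ⇒ S pop pop pop pop ⇒ D pop pop pop pop ⇒ one D one pop pop pop pop ⇒ one one D one one pop pop pop pop ⇒ one one one D one one one pop pop pop pop ⇒ one one one a a pop one one one pop pop pop pop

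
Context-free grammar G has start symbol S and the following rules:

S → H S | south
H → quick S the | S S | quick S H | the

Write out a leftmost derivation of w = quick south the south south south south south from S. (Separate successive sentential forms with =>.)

S => H S   [S → H S]
H S => quick S the S   [H → quick S the]
quick S the S => quick south the S   [S → south]
quick south the S => quick south the H S   [S → H S]
quick south the H S => quick south the S S S   [H → S S]
quick south the S S S => quick south the H S S S   [S → H S]
quick south the H S S S => quick south the S S S S S   [H → S S]
quick south the S S S S S => quick south the south S S S S   [S → south]
quick south the south S S S S => quick south the south south S S S   [S → south]
quick south the south south S S S => quick south the south south south S S   [S → south]
quick south the south south south S S => quick south the south south south south S   [S → south]
quick south the south south south south S => quick south the south south south south south   [S → south]

S => H S => quick S the S => quick south the S => quick south the H S => quick south the S S S => quick south the H S S S => quick south the S S S S S => quick south the south S S S S => quick south the south south S S S => quick south the south south south S S => quick south the south south south south S => quick south the south south south south south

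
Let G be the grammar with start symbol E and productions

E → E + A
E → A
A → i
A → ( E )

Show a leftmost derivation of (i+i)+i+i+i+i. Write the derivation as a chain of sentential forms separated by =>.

E => E+A => E+A+A => E+A+A+A => E+A+A+A+A => A+A+A+A+A => (E)+A+A+A+A => (E+A)+A+A+A+A => (A+A)+A+A+A+A => (i+A)+A+A+A+A => (i+i)+A+A+A+A => (i+i)+i+A+A+A => (i+i)+i+i+A+A => (i+i)+i+i+i+A => (i+i)+i+i+i+i

E => E+A   [E → E + A]
E+A => E+A+A   [E → E + A]
E+A+A => E+A+A+A   [E → E + A]
E+A+A+A => E+A+A+A+A   [E → E + A]
E+A+A+A+A => A+A+A+A+A   [E → A]
A+A+A+A+A => (E)+A+A+A+A   [A → ( E )]
(E)+A+A+A+A => (E+A)+A+A+A+A   [E → E + A]
(E+A)+A+A+A+A => (A+A)+A+A+A+A   [E → A]
(A+A)+A+A+A+A => (i+A)+A+A+A+A   [A → i]
(i+A)+A+A+A+A => (i+i)+A+A+A+A   [A → i]
(i+i)+A+A+A+A => (i+i)+i+A+A+A   [A → i]
(i+i)+i+A+A+A => (i+i)+i+i+A+A   [A → i]
(i+i)+i+i+A+A => (i+i)+i+i+i+A   [A → i]
(i+i)+i+i+i+A => (i+i)+i+i+i+i   [A → i]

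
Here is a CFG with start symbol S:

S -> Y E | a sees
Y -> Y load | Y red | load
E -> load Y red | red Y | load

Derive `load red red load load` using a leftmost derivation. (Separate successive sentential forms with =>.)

S => Y E => Y load E => Y red load E => Y red red load E => load red red load E => load red red load load

S => Y E   [S -> Y E]
Y E => Y load E   [Y -> Y load]
Y load E => Y red load E   [Y -> Y red]
Y red load E => Y red red load E   [Y -> Y red]
Y red red load E => load red red load E   [Y -> load]
load red red load E => load red red load load   [E -> load]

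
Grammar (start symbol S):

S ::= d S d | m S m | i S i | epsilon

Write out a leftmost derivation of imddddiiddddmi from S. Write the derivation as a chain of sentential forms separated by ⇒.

S⇒iSi⇒imSmi⇒imdSdmi⇒imddSddmi⇒imdddSdddmi⇒imddddSddddmi⇒imddddiSiddddmi⇒imddddiiddddmi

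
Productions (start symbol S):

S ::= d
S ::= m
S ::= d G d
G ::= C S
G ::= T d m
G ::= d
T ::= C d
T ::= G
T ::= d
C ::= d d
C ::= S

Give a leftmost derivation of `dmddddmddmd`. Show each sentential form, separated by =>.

S => dGd => dTdmd => dGdmd => dCSdmd => dSSdmd => dmSdmd => dmdGddmd => dmdCSddmd => dmdSSddmd => dmddGdSddmd => dmddddSddmd => dmddddmddmd

S => dGd   [S ::= d G d]
dGd => dTdmd   [G ::= T d m]
dTdmd => dGdmd   [T ::= G]
dGdmd => dCSdmd   [G ::= C S]
dCSdmd => dSSdmd   [C ::= S]
dSSdmd => dmSdmd   [S ::= m]
dmSdmd => dmdGddmd   [S ::= d G d]
dmdGddmd => dmdCSddmd   [G ::= C S]
dmdCSddmd => dmdSSddmd   [C ::= S]
dmdSSddmd => dmddGdSddmd   [S ::= d G d]
dmddGdSddmd => dmddddSddmd   [G ::= d]
dmddddSddmd => dmddddmddmd   [S ::= m]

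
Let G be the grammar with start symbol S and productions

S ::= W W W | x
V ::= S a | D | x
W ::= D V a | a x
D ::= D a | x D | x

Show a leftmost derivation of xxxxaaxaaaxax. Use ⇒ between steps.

S ⇒ WWW   [S ::= W W W]
WWW ⇒ DVaWW   [W ::= D V a]
DVaWW ⇒ xDVaWW   [D ::= x D]
xDVaWW ⇒ xDaVaWW   [D ::= D a]
xDaVaWW ⇒ xxDaVaWW   [D ::= x D]
xxDaVaWW ⇒ xxDaaVaWW   [D ::= D a]
xxDaaVaWW ⇒ xxxDaaVaWW   [D ::= x D]
xxxDaaVaWW ⇒ xxxxaaVaWW   [D ::= x]
xxxxaaVaWW ⇒ xxxxaaSaaWW   [V ::= S a]
xxxxaaSaaWW ⇒ xxxxaaxaaWW   [S ::= x]
xxxxaaxaaWW ⇒ xxxxaaxaaaxW   [W ::= a x]
xxxxaaxaaaxW ⇒ xxxxaaxaaaxax   [W ::= a x]

S ⇒ WWW ⇒ DVaWW ⇒ xDVaWW ⇒ xDaVaWW ⇒ xxDaVaWW ⇒ xxDaaVaWW ⇒ xxxDaaVaWW ⇒ xxxxaaVaWW ⇒ xxxxaaSaaWW ⇒ xxxxaaxaaWW ⇒ xxxxaaxaaaxW ⇒ xxxxaaxaaaxax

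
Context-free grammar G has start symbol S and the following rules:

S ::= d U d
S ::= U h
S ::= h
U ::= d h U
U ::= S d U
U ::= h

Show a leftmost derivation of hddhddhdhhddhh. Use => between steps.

S => Uh   [S ::= U h]
Uh => SdUh   [U ::= S d U]
SdUh => hdUh   [S ::= h]
hdUh => hddhUh   [U ::= d h U]
hddhUh => hddhSdUh   [U ::= S d U]
hddhSdUh => hddhdUddUh   [S ::= d U d]
hddhdUddUh => hddhddhUddUh   [U ::= d h U]
hddhddhUddUh => hddhddhdhUddUh   [U ::= d h U]
hddhddhdhUddUh => hddhddhdhhddUh   [U ::= h]
hddhddhdhhddUh => hddhddhdhhddhh   [U ::= h]

S=>Uh=>SdUh=>hdUh=>hddhUh=>hddhSdUh=>hddhdUddUh=>hddhddhUddUh=>hddhddhdhUddUh=>hddhddhdhhddUh=>hddhddhdhhddhh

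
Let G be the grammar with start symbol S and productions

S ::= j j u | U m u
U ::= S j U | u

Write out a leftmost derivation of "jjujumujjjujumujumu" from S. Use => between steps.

S => Umu => SjUmu => UmujUmu => SjUmujUmu => UmujUmujUmu => SjUmujUmujUmu => jjujUmujUmujUmu => jjujumujUmujUmu => jjujumujSjUmujUmu => jjujumujjjujUmujUmu => jjujumujjjujumujUmu => jjujumujjjujumujumu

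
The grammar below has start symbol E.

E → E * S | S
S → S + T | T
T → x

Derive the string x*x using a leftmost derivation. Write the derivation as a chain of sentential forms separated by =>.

E => E*S   [E → E * S]
E*S => S*S   [E → S]
S*S => T*S   [S → T]
T*S => x*S   [T → x]
x*S => x*T   [S → T]
x*T => x*x   [T → x]

E => E*S => S*S => T*S => x*S => x*T => x*x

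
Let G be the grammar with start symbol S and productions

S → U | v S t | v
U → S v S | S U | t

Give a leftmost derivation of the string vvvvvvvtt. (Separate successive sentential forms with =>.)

S=>U=>SvS=>vvS=>vvU=>vvSvS=>vvvvS=>vvvvvSt=>vvvvvvStt=>vvvvvvvtt

S => U   [S → U]
U => SvS   [U → S v S]
SvS => vvS   [S → v]
vvS => vvU   [S → U]
vvU => vvSvS   [U → S v S]
vvSvS => vvvvS   [S → v]
vvvvS => vvvvvSt   [S → v S t]
vvvvvSt => vvvvvvStt   [S → v S t]
vvvvvvStt => vvvvvvvtt   [S → v]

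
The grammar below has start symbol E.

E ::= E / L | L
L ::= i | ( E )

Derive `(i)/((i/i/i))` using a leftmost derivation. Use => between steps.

E => E/L => L/L => (E)/L => (L)/L => (i)/L => (i)/(E) => (i)/(L) => (i)/((E)) => (i)/((E/L)) => (i)/((E/L/L)) => (i)/((L/L/L)) => (i)/((i/L/L)) => (i)/((i/i/L)) => (i)/((i/i/i))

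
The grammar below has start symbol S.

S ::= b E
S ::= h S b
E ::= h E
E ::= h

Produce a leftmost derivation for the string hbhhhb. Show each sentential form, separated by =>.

S => hSb => hbEb => hbhEb => hbhhEb => hbhhhb

S => hSb   [S ::= h S b]
hSb => hbEb   [S ::= b E]
hbEb => hbhEb   [E ::= h E]
hbhEb => hbhhEb   [E ::= h E]
hbhhEb => hbhhhb   [E ::= h]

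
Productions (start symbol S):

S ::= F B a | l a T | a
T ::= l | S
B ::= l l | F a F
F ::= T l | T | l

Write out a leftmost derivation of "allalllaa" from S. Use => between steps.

S => FBa => TlBa => SlBa => alBa => alFaFa => allaFa => allaTa => allaSa => allaFBaa => allaTBaa => allalBaa => allalllaa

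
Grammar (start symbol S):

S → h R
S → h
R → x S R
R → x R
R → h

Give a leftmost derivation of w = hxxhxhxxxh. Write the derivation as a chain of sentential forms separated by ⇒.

S ⇒ hR   [S → h R]
hR ⇒ hxR   [R → x R]
hxR ⇒ hxxSR   [R → x S R]
hxxSR ⇒ hxxhR   [S → h]
hxxhR ⇒ hxxhxSR   [R → x S R]
hxxhxSR ⇒ hxxhxhR   [S → h]
hxxhxhR ⇒ hxxhxhxR   [R → x R]
hxxhxhxR ⇒ hxxhxhxxR   [R → x R]
hxxhxhxxR ⇒ hxxhxhxxxR   [R → x R]
hxxhxhxxxR ⇒ hxxhxhxxxh   [R → h]

S⇒hR⇒hxR⇒hxxSR⇒hxxhR⇒hxxhxSR⇒hxxhxhR⇒hxxhxhxR⇒hxxhxhxxR⇒hxxhxhxxxR⇒hxxhxhxxxh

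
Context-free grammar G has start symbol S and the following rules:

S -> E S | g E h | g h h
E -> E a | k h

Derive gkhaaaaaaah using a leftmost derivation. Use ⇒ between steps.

S⇒gEh⇒gEah⇒gEaah⇒gEaaah⇒gEaaaah⇒gEaaaaah⇒gEaaaaaah⇒gEaaaaaaah⇒gkhaaaaaaah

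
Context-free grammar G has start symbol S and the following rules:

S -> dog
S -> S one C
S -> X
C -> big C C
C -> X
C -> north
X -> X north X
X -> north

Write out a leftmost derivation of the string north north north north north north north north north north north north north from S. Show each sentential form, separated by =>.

S => X   [S -> X]
X => X north X   [X -> X north X]
X north X => X north X north X   [X -> X north X]
X north X north X => X north X north X north X   [X -> X north X]
X north X north X north X => X north X north X north X north X   [X -> X north X]
X north X north X north X north X => X north X north X north X north X north X   [X -> X north X]
X north X north X north X north X north X => X north X north X north X north X north X north X   [X -> X north X]
X north X north X north X north X north X north X => north north X north X north X north X north X north X   [X -> north]
north north X north X north X north X north X north X => north north north north X north X north X north X north X   [X -> north]
north north north north X north X north X north X north X => north north north north north north X north X north X north X   [X -> north]
north north north north north north X north X north X north X => north north north north north north north north X north X north X   [X -> north]
north north north north north north north north X north X north X => north north north north north north north north north north X north X   [X -> north]
north north north north north north north north north north X north X => north north north north north north north north north north north north X   [X -> north]
north north north north north north north north north north north north X => north north north north north north north north north north north north north   [X -> north]

S => X => X north X => X north X north X => X north X north X north X => X north X north X north X north X => X north X north X north X north X north X => X north X north X north X north X north X north X => north north X north X north X north X north X north X => north north north north X north X north X north X north X => north north north north north north X north X north X north X => north north north north north north north north X north X north X => north north north north north north north north north north X north X => north north north north north north north north north north north north X => north north north north north north north north north north north north north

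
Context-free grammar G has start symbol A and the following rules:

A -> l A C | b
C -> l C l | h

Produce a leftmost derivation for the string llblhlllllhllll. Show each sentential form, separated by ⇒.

A ⇒ lAC ⇒ llACC ⇒ llbCC ⇒ llblClC ⇒ llblhlC ⇒ llblhllCl ⇒ llblhlllCll ⇒ llblhllllClll ⇒ llblhlllllCllll ⇒ llblhlllllhllll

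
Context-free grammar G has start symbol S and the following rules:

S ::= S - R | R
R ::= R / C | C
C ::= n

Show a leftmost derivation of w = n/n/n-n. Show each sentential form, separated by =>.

S => S-R => R-R => R/C-R => R/C/C-R => C/C/C-R => n/C/C-R => n/n/C-R => n/n/n-R => n/n/n-C => n/n/n-n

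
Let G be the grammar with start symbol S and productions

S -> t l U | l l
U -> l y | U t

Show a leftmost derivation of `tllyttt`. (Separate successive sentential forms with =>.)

S=>tlU=>tlUt=>tlUtt=>tlUttt=>tllyttt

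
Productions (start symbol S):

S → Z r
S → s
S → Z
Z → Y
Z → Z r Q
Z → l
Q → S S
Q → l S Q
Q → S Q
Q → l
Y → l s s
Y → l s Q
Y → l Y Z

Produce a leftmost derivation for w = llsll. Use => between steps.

S => Z   [S → Z]
Z => Y   [Z → Y]
Y => lYZ   [Y → l Y Z]
lYZ => llsQZ   [Y → l s Q]
llsQZ => llslZ   [Q → l]
llslZ => llsll   [Z → l]

S => Z => Y => lYZ => llsQZ => llslZ => llsll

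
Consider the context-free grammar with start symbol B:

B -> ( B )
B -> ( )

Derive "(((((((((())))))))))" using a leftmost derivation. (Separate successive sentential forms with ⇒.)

B ⇒ (B)   [B -> ( B )]
(B) ⇒ ((B))   [B -> ( B )]
((B)) ⇒ (((B)))   [B -> ( B )]
(((B))) ⇒ ((((B))))   [B -> ( B )]
((((B)))) ⇒ (((((B)))))   [B -> ( B )]
(((((B))))) ⇒ ((((((B))))))   [B -> ( B )]
((((((B)))))) ⇒ (((((((B)))))))   [B -> ( B )]
(((((((B))))))) ⇒ ((((((((B))))))))   [B -> ( B )]
((((((((B)))))))) ⇒ (((((((((B)))))))))   [B -> ( B )]
(((((((((B))))))))) ⇒ (((((((((())))))))))   [B -> ( )]

B ⇒ (B) ⇒ ((B)) ⇒ (((B))) ⇒ ((((B)))) ⇒ (((((B))))) ⇒ ((((((B)))))) ⇒ (((((((B))))))) ⇒ ((((((((B)))))))) ⇒ (((((((((B))))))))) ⇒ (((((((((())))))))))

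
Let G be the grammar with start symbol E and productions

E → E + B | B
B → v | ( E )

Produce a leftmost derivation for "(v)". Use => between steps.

E => B   [E → B]
B => (E)   [B → ( E )]
(E) => (B)   [E → B]
(B) => (v)   [B → v]

E => B => (E) => (B) => (v)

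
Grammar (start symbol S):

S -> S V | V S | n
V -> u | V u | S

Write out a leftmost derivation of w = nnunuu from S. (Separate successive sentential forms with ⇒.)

S ⇒ SV ⇒ SVV ⇒ SVVV ⇒ nVVV ⇒ nSVV ⇒ nVSVV ⇒ nVuSVV ⇒ nSuSVV ⇒ nnuSVV ⇒ nnunVV ⇒ nnunuV ⇒ nnunuu

S ⇒ SV   [S -> S V]
SV ⇒ SVV   [S -> S V]
SVV ⇒ SVVV   [S -> S V]
SVVV ⇒ nVVV   [S -> n]
nVVV ⇒ nSVV   [V -> S]
nSVV ⇒ nVSVV   [S -> V S]
nVSVV ⇒ nVuSVV   [V -> V u]
nVuSVV ⇒ nSuSVV   [V -> S]
nSuSVV ⇒ nnuSVV   [S -> n]
nnuSVV ⇒ nnunVV   [S -> n]
nnunVV ⇒ nnunuV   [V -> u]
nnunuV ⇒ nnunuu   [V -> u]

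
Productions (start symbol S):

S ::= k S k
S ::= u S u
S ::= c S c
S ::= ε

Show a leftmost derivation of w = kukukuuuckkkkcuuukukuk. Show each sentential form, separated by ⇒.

S ⇒ kSk ⇒ kuSuk ⇒ kukSkuk ⇒ kukuSukuk ⇒ kukukSkukuk ⇒ kukukuSukukuk ⇒ kukukuuSuukukuk ⇒ kukukuuuSuuukukuk ⇒ kukukuuucScuuukukuk ⇒ kukukuuuckSkcuuukukuk ⇒ kukukuuuckkSkkcuuukukuk ⇒ kukukuuuckkkkcuuukukuk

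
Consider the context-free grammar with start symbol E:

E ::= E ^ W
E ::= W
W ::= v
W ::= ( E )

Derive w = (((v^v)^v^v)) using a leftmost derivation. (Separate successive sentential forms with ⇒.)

E ⇒ W ⇒ (E) ⇒ (W) ⇒ ((E)) ⇒ ((E^W)) ⇒ ((E^W^W)) ⇒ ((W^W^W)) ⇒ (((E)^W^W)) ⇒ (((E^W)^W^W)) ⇒ (((W^W)^W^W)) ⇒ (((v^W)^W^W)) ⇒ (((v^v)^W^W)) ⇒ (((v^v)^v^W)) ⇒ (((v^v)^v^v))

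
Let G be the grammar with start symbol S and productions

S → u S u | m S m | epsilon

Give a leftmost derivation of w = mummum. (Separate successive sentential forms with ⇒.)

S⇒mSm⇒muSum⇒mumSmum⇒mummum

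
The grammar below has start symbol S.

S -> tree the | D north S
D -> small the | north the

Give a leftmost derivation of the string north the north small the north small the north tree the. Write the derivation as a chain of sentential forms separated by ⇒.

S ⇒ D north S   [S -> D north S]
D north S ⇒ north the north S   [D -> north the]
north the north S ⇒ north the north D north S   [S -> D north S]
north the north D north S ⇒ north the north small the north S   [D -> small the]
north the north small the north S ⇒ north the north small the north D north S   [S -> D north S]
north the north small the north D north S ⇒ north the north small the north small the north S   [D -> small the]
north the north small the north small the north S ⇒ north the north small the north small the north tree the   [S -> tree the]

S ⇒ D north S ⇒ north the north S ⇒ north the north D north S ⇒ north the north small the north S ⇒ north the north small the north D north S ⇒ north the north small the north small the north S ⇒ north the north small the north small the north tree the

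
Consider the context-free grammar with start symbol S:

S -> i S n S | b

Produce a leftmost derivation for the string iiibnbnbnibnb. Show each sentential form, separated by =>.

S => iSnS   [S -> i S n S]
iSnS => iiSnSnS   [S -> i S n S]
iiSnSnS => iiiSnSnSnS   [S -> i S n S]
iiiSnSnSnS => iiibnSnSnS   [S -> b]
iiibnSnSnS => iiibnbnSnS   [S -> b]
iiibnbnSnS => iiibnbnbnS   [S -> b]
iiibnbnbnS => iiibnbnbniSnS   [S -> i S n S]
iiibnbnbniSnS => iiibnbnbnibnS   [S -> b]
iiibnbnbnibnS => iiibnbnbnibnb   [S -> b]

S => iSnS => iiSnSnS => iiiSnSnSnS => iiibnSnSnS => iiibnbnSnS => iiibnbnbnS => iiibnbnbniSnS => iiibnbnbnibnS => iiibnbnbnibnb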